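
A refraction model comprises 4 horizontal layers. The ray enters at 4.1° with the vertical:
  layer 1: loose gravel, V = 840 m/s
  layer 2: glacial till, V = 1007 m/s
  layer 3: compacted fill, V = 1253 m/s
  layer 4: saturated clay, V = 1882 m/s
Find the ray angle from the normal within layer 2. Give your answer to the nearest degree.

5°

Snell's law across each interface conserves sin θ / V, so sin θ_2 = V_2·sin θ₁/V₁.
sin θ_2 = 1007 × sin 4.1° / 840 = 0.0857.
θ_2 = 4.92° from the vertical.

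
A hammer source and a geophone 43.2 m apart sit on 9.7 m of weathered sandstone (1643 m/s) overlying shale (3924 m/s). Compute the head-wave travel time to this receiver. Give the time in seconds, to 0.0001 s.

0.0217 s

θ_c = arcsin(V₁/V₂) = arcsin(1643/3924) = 24.75°, cos θ_c = 0.9081.
Intercept time tᵢ = 2h cos θ_c / V₁ = 2·9.7·0.9081/1643 = 0.01072 s.
t = x/V₂ + tᵢ = 43.2/3924 + 0.01072 = 0.02173 s.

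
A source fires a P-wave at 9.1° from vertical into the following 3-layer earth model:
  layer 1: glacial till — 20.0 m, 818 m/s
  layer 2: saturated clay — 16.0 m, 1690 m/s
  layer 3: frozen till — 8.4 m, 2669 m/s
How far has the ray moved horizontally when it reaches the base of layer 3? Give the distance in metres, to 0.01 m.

13.80 m

Ray parameter p = sin 9.1° / 818 m/s = 1.9335e-04 s/m.
Layer 1: θ = 9.10°; offset = 20.0·tan 9.10° = 3.2035 m.
Layer 2: sin θ = p·1690 = 0.3268 → θ = 19.07°; offset = 16.0·tan 19.07° = 5.5318 m.
Layer 3: sin θ = p·2669 = 0.5160 → θ = 31.07°; offset = 8.4·tan 31.07° = 5.0607 m.
Total horizontal offset = 13.7959 m.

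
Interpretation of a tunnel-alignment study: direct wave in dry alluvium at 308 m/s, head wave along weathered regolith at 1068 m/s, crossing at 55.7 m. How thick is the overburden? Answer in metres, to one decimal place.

20.7 m

x_cross = 2h·√((V₂+V₁)/(V₂−V₁)) → h = x_cross / (2·√((V₂+V₁)/(V₂−V₁))).
√((V₂+V₁)/(V₂−V₁)) = √((1068+308)/(1068−308)) = 1.3456.
h = 55.7 / (2·1.3456) = 20.70 m.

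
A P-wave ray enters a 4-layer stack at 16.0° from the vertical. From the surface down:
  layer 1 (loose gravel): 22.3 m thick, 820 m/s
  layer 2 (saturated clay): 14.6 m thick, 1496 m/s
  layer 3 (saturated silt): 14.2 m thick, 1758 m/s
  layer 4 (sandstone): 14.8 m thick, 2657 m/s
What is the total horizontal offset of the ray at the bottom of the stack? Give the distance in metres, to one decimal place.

54.7 m

Apply Snell's law at each interface; in layer i the horizontal offset is hᵢ·tan θᵢ.
Layer 1: θ = 16.00°; offset = 22.3·tan 16.00° = 6.394 m.
Layer 2: sin θ = 1496·sin 16.0°/820 = 0.5029, θ = 30.19°; offset = 14.6·tan 30.19° = 8.494 m.
Layer 3: sin θ = 1758·sin 16.0°/820 = 0.5909, θ = 36.22°; offset = 14.2·tan 36.22° = 10.402 m.
Layer 4: sin θ = 2657·sin 16.0°/820 = 0.8931, θ = 63.27°; offset = 14.8·tan 63.27° = 29.388 m.
Σ offsets = 54.678 m.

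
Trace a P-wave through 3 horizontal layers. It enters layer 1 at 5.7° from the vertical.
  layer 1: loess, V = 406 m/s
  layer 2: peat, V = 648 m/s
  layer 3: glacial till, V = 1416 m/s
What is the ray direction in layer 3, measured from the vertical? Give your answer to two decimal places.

Ray parameter p = sin 5.7° / 406 = 2.4463e-04 s/m.
sin θ_3 = p·V_3 = 2.4463e-04 × 1416 = 0.3464.
θ_3 = arcsin 0.3464 = 20.27°.

20.27°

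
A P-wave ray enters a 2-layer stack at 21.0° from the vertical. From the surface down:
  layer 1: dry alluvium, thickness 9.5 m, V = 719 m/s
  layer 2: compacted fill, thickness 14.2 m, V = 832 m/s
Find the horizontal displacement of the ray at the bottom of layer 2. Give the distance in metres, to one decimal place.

p = sin θ₁/V₁ = sin 21.0°/719 = 4.9843e-04 s/m is conserved through the stack.
Layer 1: θ = 21.00°; offset = 9.5·tan 21.00° = 3.647 m.
Layer 2: sin θ = p·832 = 0.4147 → θ = 24.50°; offset = 14.2·tan 24.50° = 6.471 m.
Total horizontal offset = 10.118 m.

10.1 m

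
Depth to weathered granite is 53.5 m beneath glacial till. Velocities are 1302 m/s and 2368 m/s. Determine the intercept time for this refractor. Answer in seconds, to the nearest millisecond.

0.069 s

θ_c = arcsin(V₁/V₂) = arcsin(1302/2368) = 33.36°; cos θ_c = 0.8353.
tᵢ = 2h·cos θ_c / V₁ = 2·53.5·0.8353 / 1302 = 0.06864 s.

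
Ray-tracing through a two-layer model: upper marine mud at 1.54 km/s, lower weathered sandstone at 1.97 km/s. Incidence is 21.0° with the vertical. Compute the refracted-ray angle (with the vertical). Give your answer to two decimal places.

sin θ₁/V₁ = sin θ₂/V₂ ⇒ sin θ₂ = 1.97·sin 21.0°/1.54 = 1.97·0.3584/1.54 = 0.4584.
θ₂ = arcsin 0.4584 = 27.29° from the normal.

27.29°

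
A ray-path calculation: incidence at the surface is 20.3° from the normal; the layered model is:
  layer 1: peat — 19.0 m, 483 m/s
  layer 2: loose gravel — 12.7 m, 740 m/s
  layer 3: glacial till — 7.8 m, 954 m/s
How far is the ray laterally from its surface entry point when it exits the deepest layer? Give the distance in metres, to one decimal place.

22.3 m

p = sin θ₁/V₁ = sin 20.3°/483 = 7.1829e-04 s/m is conserved through the stack.
Layer 1: θ = 20.30°; offset = 19.0·tan 20.30° = 7.028 m.
Layer 2: sin θ = p·740 = 0.5315 → θ = 32.11°; offset = 12.7·tan 32.11° = 7.970 m.
Layer 3: sin θ = p·954 = 0.6853 → θ = 43.26°; offset = 7.8·tan 43.26° = 7.339 m.
Total horizontal offset = 22.337 m.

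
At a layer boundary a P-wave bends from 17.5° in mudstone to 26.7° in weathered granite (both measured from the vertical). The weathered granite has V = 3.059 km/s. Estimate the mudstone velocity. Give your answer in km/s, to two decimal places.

2.05 km/s

sin 17.5° = 0.3007; sin 26.7° = 0.4493.
V₁ = V₂·(sin θ₁/sin θ₂) = 3.059·(0.3007/0.4493) = 2.05 km/s.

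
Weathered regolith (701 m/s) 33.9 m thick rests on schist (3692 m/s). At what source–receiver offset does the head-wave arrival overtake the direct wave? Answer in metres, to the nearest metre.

82 m

x_cross = 2h·√((V₂+V₁)/(V₂−V₁)).
(V₂+V₁)/(V₂−V₁) = (3692+701)/(3692−701) = 1.4687; √ = 1.2119.
x_cross = 2·33.9·1.2119 = 82.17 m.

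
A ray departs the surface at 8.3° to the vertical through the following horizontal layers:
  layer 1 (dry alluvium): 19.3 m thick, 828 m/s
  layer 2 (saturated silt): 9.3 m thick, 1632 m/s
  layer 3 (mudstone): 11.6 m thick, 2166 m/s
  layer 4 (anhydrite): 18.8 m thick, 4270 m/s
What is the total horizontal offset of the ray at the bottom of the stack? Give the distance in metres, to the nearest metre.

Apply Snell's law at each interface; in layer i the horizontal offset is hᵢ·tan θᵢ.
Layer 1: θ = 8.30°; offset = 19.3·tan 8.30° = 2.816 m.
Layer 2: sin θ = 1632·sin 8.3°/828 = 0.2845, θ = 16.53°; offset = 9.3·tan 16.53° = 2.760 m.
Layer 3: sin θ = 2166·sin 8.3°/828 = 0.3776, θ = 22.19°; offset = 11.6·tan 22.19° = 4.731 m.
Layer 4: sin θ = 4270·sin 8.3°/828 = 0.7444, θ = 48.11°; offset = 18.8·tan 48.11° = 20.961 m.
Σ offsets = 31.268 m.

31 m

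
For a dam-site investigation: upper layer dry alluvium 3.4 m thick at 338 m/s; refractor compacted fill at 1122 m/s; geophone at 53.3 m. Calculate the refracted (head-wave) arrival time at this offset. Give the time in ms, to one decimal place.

66.7 ms

t = x/V₂ + 2h·√(V₂²−V₁²)/(V₁V₂).
√(V₂²−V₁²) = √(1122²−338²) = 1069.9 m/s; delay term = 2·3.4·1069.9/(338·1122) = 0.01918 s.
t = 53.3/1122 + 0.01918 = 0.06669 s.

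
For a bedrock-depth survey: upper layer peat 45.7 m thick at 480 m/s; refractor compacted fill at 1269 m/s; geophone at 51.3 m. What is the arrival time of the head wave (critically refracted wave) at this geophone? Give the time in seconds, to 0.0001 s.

t = x/V₂ + 2h·√(V₂²−V₁²)/(V₁V₂).
√(V₂²−V₁²) = √(1269²−480²) = 1174.7 m/s; delay term = 2·45.7·1174.7/(480·1269) = 0.17627 s.
t = 51.3/1269 + 0.17627 = 0.21669 s.

0.2167 s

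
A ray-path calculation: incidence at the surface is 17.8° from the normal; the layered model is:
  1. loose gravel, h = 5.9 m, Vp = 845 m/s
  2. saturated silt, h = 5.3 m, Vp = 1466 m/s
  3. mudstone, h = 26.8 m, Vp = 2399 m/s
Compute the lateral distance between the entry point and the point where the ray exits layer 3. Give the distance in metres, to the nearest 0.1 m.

Apply Snell's law at each interface; in layer i the horizontal offset is hᵢ·tan θᵢ.
Layer 1: θ = 17.80°; offset = 5.9·tan 17.80° = 1.894 m.
Layer 2: sin θ = 1466·sin 17.8°/845 = 0.5304, θ = 32.03°; offset = 5.3·tan 32.03° = 3.316 m.
Layer 3: sin θ = 2399·sin 17.8°/845 = 0.8679, θ = 60.21°; offset = 26.8·tan 60.21° = 46.822 m.
Σ offsets = 52.031 m.

52.0 m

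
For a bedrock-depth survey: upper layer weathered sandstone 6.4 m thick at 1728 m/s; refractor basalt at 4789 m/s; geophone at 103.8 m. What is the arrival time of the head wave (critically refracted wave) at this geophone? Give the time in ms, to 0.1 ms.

t = x/V₂ + 2h·√(V₂²−V₁²)/(V₁V₂).
√(V₂²−V₁²) = √(4789²−1728²) = 4466.4 m/s; delay term = 2·6.4·4466.4/(1728·4789) = 0.00691 s.
t = 103.8/4789 + 0.00691 = 0.02858 s.

28.6 ms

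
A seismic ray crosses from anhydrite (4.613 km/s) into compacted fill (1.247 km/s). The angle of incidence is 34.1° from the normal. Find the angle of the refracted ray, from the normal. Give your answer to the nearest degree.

Snell's law: sin θ₂ = (V₂/V₁)·sin θ₁ = (1.247/4.613)·sin 34.1° = 0.1516.
θ₂ = arcsin 0.1516 = 8.72° from the normal.

9°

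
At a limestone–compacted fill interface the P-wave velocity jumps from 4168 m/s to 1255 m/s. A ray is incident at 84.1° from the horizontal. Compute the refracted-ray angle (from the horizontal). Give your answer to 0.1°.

Convert to the normal: θ₁ = 90° − 84.1° = 5.9°.
sin θ₁/V₁ = sin θ₂/V₂ ⇒ sin θ₂ = 1255·sin 5.9°/4168 = 1255·0.1028/4168 = 0.0310.
θ₂ = arcsin 0.0310 = 1.77° from the normal.
From the interface: 90° − 1.77° = 88.23°.

88.2°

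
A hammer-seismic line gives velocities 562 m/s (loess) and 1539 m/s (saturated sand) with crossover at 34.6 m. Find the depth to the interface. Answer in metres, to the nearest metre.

12 m

h = (x_cross/2)·√((V₂−V₁)/(V₂+V₁)).
(V₂−V₁)/(V₂+V₁) = (1539−562)/(1539+562) = 0.4650; √ = 0.6819.
h = (34.6/2)·0.6819 = 11.80 m.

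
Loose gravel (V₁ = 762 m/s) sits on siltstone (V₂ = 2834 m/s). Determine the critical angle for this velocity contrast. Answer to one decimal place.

At critical incidence the refracted ray runs along the interface (θ₂ = 90°), so sin θ_c = V₁/V₂.
θ_c = arcsin(762/2834) = arcsin 0.2689 = 15.60°.

15.6°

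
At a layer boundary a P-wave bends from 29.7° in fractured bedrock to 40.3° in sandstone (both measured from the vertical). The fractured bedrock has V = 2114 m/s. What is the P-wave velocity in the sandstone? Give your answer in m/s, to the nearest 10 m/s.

2760 m/s

sin 29.7° = 0.4955; sin 40.3° = 0.6468.
V₂ = V₁·(sin θ₂/sin θ₁) = 2114·(0.6468/0.4955) = 2759.69 m/s.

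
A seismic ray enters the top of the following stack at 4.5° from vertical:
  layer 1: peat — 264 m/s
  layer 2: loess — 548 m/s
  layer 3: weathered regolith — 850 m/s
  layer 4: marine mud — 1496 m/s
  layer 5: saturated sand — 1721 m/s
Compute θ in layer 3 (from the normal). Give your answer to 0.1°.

Ray parameter p = sin 4.5° / 264 = 2.9719e-04 s/m.
sin θ_3 = p·V_3 = 2.9719e-04 × 850 = 0.2526.
θ_3 = arcsin 0.2526 = 14.63°.

14.6°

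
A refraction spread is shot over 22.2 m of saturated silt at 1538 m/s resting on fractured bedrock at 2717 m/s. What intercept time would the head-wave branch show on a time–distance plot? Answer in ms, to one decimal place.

23.8 ms

θ_c = arcsin(V₁/V₂) = arcsin(1538/2717) = 34.48°; cos θ_c = 0.8244.
tᵢ = 2h·cos θ_c / V₁ = 2·22.2·0.8244 / 1538 = 0.02380 s.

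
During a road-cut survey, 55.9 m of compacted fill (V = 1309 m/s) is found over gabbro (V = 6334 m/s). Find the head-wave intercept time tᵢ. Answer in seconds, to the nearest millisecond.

θ_c = arcsin(V₁/V₂) = arcsin(1309/6334) = 11.93°; cos θ_c = 0.9784.
tᵢ = 2h·cos θ_c / V₁ = 2·55.9·0.9784 / 1309 = 0.08356 s.

0.084 s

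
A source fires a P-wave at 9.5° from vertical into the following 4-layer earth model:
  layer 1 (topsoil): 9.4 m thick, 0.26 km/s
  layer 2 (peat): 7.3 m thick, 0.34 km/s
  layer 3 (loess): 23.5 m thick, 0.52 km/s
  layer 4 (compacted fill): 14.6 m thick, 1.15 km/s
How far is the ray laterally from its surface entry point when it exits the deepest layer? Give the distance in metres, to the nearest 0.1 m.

p = sin θ₁/V₁ = sin 9.5°/0.26 = 6.3480e-01 s/km is conserved through the stack.
Layer 1: θ = 9.50°; offset = 9.4·tan 9.50° = 1.573 m.
Layer 2: sin θ = p·0.34 = 0.2158 → θ = 12.46°; offset = 7.3·tan 12.46° = 1.614 m.
Layer 3: sin θ = p·0.52 = 0.3301 → θ = 19.27°; offset = 23.5·tan 19.27° = 8.218 m.
Layer 4: sin θ = p·1.15 = 0.7300 → θ = 46.89°; offset = 14.6·tan 46.89° = 15.595 m.
Σ offsets = 27.000 m.

27.0 m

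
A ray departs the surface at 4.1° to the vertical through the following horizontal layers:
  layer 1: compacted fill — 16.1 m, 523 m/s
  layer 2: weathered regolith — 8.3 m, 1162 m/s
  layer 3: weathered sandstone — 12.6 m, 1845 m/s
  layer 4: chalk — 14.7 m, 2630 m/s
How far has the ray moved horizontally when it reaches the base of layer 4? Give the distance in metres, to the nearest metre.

p = sin θ₁/V₁ = sin 4.1°/523 = 1.3671e-04 s/m is conserved through the stack.
Layer 1: θ = 4.10°; offset = 16.1·tan 4.10° = 1.154 m.
Layer 2: sin θ = p·1162 = 0.1589 → θ = 9.14°; offset = 8.3·tan 9.14° = 1.335 m.
Layer 3: sin θ = p·1845 = 0.2522 → θ = 14.61°; offset = 12.6·tan 14.61° = 3.284 m.
Layer 4: sin θ = p·2630 = 0.3595 → θ = 21.07°; offset = 14.7·tan 21.07° = 5.664 m.
Σ offsets = 11.438 m.

11 m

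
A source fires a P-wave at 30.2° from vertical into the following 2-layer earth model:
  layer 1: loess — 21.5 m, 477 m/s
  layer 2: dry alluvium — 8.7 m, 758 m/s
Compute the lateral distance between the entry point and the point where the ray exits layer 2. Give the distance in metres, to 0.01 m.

24.09 m

Apply Snell's law at each interface; in layer i the horizontal offset is hᵢ·tan θᵢ.
Layer 1: θ = 30.20°; offset = 21.5·tan 30.20° = 12.5133 m.
Layer 2: sin θ = 758·sin 30.2°/477 = 0.7993, θ = 53.07°; offset = 8.7·tan 53.07° = 11.5738 m.
Total horizontal offset = 24.0871 m.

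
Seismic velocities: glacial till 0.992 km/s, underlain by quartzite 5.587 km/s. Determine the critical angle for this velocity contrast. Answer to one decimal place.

10.2°

At critical incidence the refracted ray runs along the interface (θ₂ = 90°), so sin θ_c = V₁/V₂.
θ_c = arcsin(0.992/5.587) = arcsin 0.1776 = 10.23°.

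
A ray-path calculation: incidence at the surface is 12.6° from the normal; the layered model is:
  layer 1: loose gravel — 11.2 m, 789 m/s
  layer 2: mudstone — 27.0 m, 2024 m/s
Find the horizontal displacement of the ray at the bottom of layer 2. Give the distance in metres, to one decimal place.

20.7 m

Apply Snell's law at each interface; in layer i the horizontal offset is hᵢ·tan θᵢ.
Layer 1: θ = 12.60°; offset = 11.2·tan 12.60° = 2.503 m.
Layer 2: sin θ = 2024·sin 12.6°/789 = 0.5596, θ = 34.03°; offset = 27.0·tan 34.03° = 18.231 m.
Summing the layer offsets gives 20.734 m.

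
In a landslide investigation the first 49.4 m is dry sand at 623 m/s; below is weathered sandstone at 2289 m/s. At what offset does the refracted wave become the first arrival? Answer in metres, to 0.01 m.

130.62 m

θ_c = arcsin(623/2289) = 15.79°, so cos θ_c = 0.9622 and tᵢ = 2h cos θ_c/V₁ = 0.1526 s.
At crossover x/V₁ = x/V₂ + tᵢ ⇒ x = tᵢ/(1/V₁ − 1/V₂) = 0.15260/(1.6051e-03 − 4.3687e-04) = 130.62 m.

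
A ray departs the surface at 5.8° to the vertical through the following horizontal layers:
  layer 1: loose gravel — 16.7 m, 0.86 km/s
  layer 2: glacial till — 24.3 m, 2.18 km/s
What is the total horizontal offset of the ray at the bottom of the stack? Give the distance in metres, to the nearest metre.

Apply Snell's law at each interface; in layer i the horizontal offset is hᵢ·tan θᵢ.
Layer 1: θ = 5.80°; offset = 16.7·tan 5.80° = 1.696 m.
Layer 2: sin θ = 2.18·sin 5.8°/0.86 = 0.2562, θ = 14.84°; offset = 24.3·tan 14.84° = 6.440 m.
Summing the layer offsets gives 8.136 m.

8 m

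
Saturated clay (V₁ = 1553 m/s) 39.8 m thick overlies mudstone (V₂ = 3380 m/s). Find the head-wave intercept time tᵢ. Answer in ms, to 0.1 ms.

θ_c = arcsin(V₁/V₂) = arcsin(1553/3380) = 27.35°; cos θ_c = 0.8882.
tᵢ = 2h·cos θ_c / V₁ = 2·39.8·0.8882 / 1553 = 0.04552 s.

45.5 ms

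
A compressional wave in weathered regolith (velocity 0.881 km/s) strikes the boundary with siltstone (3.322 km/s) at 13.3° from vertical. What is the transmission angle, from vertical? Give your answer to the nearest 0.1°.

Snell's law: sin θ₂ = (V₂/V₁)·sin θ₁ = (3.322/0.881)·sin 13.3° = 0.8675.
θ₂ = sin⁻¹(0.8675) = 60.16° (from vertical).

60.2°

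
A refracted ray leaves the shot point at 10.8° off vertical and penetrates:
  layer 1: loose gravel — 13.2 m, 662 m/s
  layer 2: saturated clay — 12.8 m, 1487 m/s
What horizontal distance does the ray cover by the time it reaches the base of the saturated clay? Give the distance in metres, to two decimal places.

Ray parameter p = sin 10.8° / 662 m/s = 2.8305e-04 s/m.
Layer 1: θ = 10.80°; offset = 13.2·tan 10.80° = 2.5180 m.
Layer 2: sin θ = p·1487 = 0.4209 → θ = 24.89°; offset = 12.8·tan 24.89° = 5.9392 m.
Σ offsets = 8.4573 m.

8.46 m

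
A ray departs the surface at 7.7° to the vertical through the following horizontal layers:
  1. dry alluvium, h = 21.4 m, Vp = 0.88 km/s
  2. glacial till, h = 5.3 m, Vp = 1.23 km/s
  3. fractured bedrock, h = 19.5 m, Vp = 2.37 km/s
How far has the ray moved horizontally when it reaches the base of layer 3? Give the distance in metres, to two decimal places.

p = sin θ₁/V₁ = sin 7.7°/0.88 = 1.5226e-01 s/km is conserved through the stack.
Layer 1: θ = 7.70°; offset = 21.4·tan 7.70° = 2.8934 m.
Layer 2: sin θ = p·1.23 = 0.1873 → θ = 10.79°; offset = 5.3·tan 10.79° = 1.0104 m.
Layer 3: sin θ = p·2.37 = 0.3608 → θ = 21.15°; offset = 19.5·tan 21.15° = 7.5449 m.
Σ offsets = 11.4487 m.

11.45 m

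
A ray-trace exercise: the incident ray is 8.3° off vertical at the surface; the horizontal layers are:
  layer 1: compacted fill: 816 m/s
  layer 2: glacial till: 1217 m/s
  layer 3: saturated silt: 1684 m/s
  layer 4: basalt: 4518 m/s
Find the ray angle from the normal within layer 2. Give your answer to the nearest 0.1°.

Snell's law across each interface conserves sin θ / V, so sin θ_2 = V_2·sin θ₁/V₁.
sin θ_2 = 1217 × sin 8.3° / 816 = 0.2153.
θ_2 = arcsin 0.2153 = 12.43°.

12.4°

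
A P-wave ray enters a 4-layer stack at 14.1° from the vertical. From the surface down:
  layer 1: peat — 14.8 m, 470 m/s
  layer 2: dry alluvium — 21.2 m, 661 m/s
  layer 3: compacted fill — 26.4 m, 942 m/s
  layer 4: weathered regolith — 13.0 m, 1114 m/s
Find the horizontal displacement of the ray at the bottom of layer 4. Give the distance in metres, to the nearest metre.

35 m

Apply Snell's law at each interface; in layer i the horizontal offset is hᵢ·tan θᵢ.
Layer 1: θ = 14.10°; offset = 14.8·tan 14.10° = 3.718 m.
Layer 2: sin θ = 661·sin 14.1°/470 = 0.3426, θ = 20.04°; offset = 21.2·tan 20.04° = 7.731 m.
Layer 3: sin θ = 942·sin 14.1°/470 = 0.4883, θ = 29.23°; offset = 26.4·tan 29.23° = 14.771 m.
Layer 4: sin θ = 1114·sin 14.1°/470 = 0.5774, θ = 35.27°; offset = 13.0·tan 35.27° = 9.194 m.
Total horizontal offset = 35.414 m.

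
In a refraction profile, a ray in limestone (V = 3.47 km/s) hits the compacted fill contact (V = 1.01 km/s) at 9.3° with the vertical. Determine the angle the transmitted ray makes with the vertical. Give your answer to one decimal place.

sin θ₁/V₁ = sin θ₂/V₂ ⇒ sin θ₂ = 1.01·sin 9.3°/3.47 = 1.01·0.1616/3.47 = 0.0470.
θ₂ = arcsin 0.0470 = 2.70° from the normal.

2.7°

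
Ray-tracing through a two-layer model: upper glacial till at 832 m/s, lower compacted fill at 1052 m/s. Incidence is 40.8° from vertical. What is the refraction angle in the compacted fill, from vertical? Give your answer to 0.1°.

sin θ₁/V₁ = sin θ₂/V₂ ⇒ sin θ₂ = 1052·sin 40.8°/832 = 1052·0.6534/832 = 0.8262.
θ₂ = arcsin 0.8262 = 55.71° from the normal.

55.7°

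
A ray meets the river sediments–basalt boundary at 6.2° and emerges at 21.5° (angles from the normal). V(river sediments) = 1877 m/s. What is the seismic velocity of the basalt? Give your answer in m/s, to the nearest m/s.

Snell's law: sin 6.2°/V₁ = sin 21.5°/V₂.
V₂ = V₁·sin 21.5°/sin 6.2° = 1877 × 3.3936 = 6369.69 m/s.

6370 m/s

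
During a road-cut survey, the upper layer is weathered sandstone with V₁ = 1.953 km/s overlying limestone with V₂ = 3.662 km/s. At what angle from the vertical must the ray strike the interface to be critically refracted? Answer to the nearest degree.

Critical incidence: sin θ_c = V₁/V₂ = 1.953/3.662 = 0.5333.
θ_c = arcsin 0.5333 = 32.23°.

32°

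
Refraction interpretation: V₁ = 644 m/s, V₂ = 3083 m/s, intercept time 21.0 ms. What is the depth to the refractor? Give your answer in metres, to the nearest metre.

θ_c = arcsin(644/3083) = 12.06°; cos θ_c = 0.9779.
tᵢ = 2h cos θ_c/V₁ ⇒ h = tᵢ·V₁/(2 cos θ_c) = 0.021·644/(2·0.9779) = 6.91 m.

7 m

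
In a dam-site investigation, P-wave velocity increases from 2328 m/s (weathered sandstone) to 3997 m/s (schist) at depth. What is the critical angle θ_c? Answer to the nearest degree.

36°

Critical incidence: sin θ_c = V₁/V₂ = 2328/3997 = 0.5824.
θ_c = arcsin 0.5824 = 35.62°.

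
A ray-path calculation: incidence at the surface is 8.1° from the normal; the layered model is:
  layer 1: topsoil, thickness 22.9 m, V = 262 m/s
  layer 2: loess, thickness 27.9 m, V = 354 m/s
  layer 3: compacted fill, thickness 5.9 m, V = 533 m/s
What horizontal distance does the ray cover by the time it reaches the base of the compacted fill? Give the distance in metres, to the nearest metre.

p = sin θ₁/V₁ = sin 8.1°/262 = 5.3779e-04 s/m is conserved through the stack.
Layer 1: θ = 8.10°; offset = 22.9·tan 8.10° = 3.259 m.
Layer 2: sin θ = p·354 = 0.1904 → θ = 10.97°; offset = 27.9·tan 10.97° = 5.410 m.
Layer 3: sin θ = p·533 = 0.2866 → θ = 16.66°; offset = 5.9·tan 16.66° = 1.765 m.
Σ offsets = 10.435 m.

10 m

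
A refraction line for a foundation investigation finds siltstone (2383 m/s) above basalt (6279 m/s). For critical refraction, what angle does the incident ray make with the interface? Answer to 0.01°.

67.70°

At critical incidence the refracted ray runs along the interface (θ₂ = 90°), so sin θ_c = V₁/V₂.
θ_c = arcsin(2383/6279) = arcsin 0.3795 = 22.30°.
Measured from the interface: 90° − 22.30° = 67.70°.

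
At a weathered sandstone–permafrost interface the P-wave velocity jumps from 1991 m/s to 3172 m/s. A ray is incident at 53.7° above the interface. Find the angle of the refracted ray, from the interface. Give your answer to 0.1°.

19.4°

Convert to the normal: θ₁ = 90° − 53.7° = 36.3°.
Snell's law: sin θ₂ = (V₂/V₁)·sin θ₁ = (3172/1991)·sin 36.3° = 0.9432.
θ₂ = arcsin 0.9432 = 70.59° from the normal.
From the interface: 90° − 70.59° = 19.41°.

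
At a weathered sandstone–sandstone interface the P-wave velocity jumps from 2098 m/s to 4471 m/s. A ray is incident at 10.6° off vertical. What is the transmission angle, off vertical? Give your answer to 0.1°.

23.1°

sin θ₁/V₁ = sin θ₂/V₂ ⇒ sin θ₂ = 4471·sin 10.6°/2098 = 4471·0.1840/2098 = 0.3920.
θ₂ = sin⁻¹(0.3920) = 23.08° (from vertical).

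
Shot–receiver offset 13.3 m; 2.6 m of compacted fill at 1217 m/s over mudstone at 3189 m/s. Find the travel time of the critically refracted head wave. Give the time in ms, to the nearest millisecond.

8 ms

t = x/V₂ + 2h·√(V₂²−V₁²)/(V₁V₂).
√(V₂²−V₁²) = √(3189²−1217²) = 2947.6 m/s; delay term = 2·2.6·2947.6/(1217·3189) = 0.00395 s.
t = 13.3/3189 + 0.00395 = 0.00812 s.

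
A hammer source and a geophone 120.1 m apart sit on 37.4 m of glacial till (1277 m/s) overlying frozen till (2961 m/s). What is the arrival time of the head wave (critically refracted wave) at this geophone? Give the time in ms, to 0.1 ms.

93.4 ms

t = x/V₂ + 2h·√(V₂²−V₁²)/(V₁V₂).
√(V₂²−V₁²) = √(2961²−1277²) = 2671.5 m/s; delay term = 2·37.4·2671.5/(1277·2961) = 0.05285 s.
t = 120.1/2961 + 0.05285 = 0.09341 s.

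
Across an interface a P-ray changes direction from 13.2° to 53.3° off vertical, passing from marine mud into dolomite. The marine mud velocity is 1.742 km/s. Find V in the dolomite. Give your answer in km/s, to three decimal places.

6.116 km/s

sin 13.2° = 0.2284; sin 53.3° = 0.8018.
V₂ = V₁·(sin θ₂/sin θ₁) = 1.742·(0.8018/0.2284) = 6.116 km/s.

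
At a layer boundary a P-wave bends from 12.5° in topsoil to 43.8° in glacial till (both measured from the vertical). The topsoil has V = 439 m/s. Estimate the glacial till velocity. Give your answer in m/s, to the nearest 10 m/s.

sin 12.5° = 0.2164; sin 43.8° = 0.6921.
V₂ = V₁·(sin θ₂/sin θ₁) = 439·(0.6921/0.2164) = 1403.86 m/s.

1400 m/s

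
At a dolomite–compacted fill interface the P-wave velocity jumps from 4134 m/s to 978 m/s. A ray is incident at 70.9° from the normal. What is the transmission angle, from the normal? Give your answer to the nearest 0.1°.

Snell's law: sin θ₂ = (V₂/V₁)·sin θ₁ = (978/4134)·sin 70.9° = 0.2236.
θ₂ = sin⁻¹(0.2236) = 12.92° (from vertical).

12.9°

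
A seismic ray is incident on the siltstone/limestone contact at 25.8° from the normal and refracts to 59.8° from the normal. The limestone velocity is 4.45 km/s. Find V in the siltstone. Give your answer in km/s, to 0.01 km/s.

2.24 km/s

Snell's law: sin 25.8°/V₁ = sin 59.8°/V₂.
V₁ = V₂·sin 25.8°/sin 59.8° = 4.45 × 0.5036 = 2.24 km/s.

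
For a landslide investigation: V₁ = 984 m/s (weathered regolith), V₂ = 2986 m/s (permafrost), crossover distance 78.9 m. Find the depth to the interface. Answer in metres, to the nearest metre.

28 m

x_cross = 2h·√((V₂+V₁)/(V₂−V₁)) → h = x_cross / (2·√((V₂+V₁)/(V₂−V₁))).
√((V₂+V₁)/(V₂−V₁)) = √((2986+984)/(2986−984)) = 1.4082.
h = 78.9 / (2·1.4082) = 28.01 m.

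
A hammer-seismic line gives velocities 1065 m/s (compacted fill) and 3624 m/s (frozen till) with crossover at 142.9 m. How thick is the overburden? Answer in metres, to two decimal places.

x_cross = 2h·√((V₂+V₁)/(V₂−V₁)) → h = x_cross / (2·√((V₂+V₁)/(V₂−V₁))).
√((V₂+V₁)/(V₂−V₁)) = √((3624+1065)/(3624−1065)) = 1.3536.
h = 142.9 / (2·1.3536) = 52.78 m.

52.78 m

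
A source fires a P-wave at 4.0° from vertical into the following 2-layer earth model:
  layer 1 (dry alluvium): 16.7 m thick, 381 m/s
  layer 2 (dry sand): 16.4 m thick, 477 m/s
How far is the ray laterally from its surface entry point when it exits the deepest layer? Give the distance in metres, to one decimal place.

Apply Snell's law at each interface; in layer i the horizontal offset is hᵢ·tan θᵢ.
Layer 1: θ = 4.00°; offset = 16.7·tan 4.00° = 1.168 m.
Layer 2: sin θ = 477·sin 4.0°/381 = 0.0873, θ = 5.01°; offset = 16.4·tan 5.01° = 1.438 m.
Σ offsets = 2.606 m.

2.6 m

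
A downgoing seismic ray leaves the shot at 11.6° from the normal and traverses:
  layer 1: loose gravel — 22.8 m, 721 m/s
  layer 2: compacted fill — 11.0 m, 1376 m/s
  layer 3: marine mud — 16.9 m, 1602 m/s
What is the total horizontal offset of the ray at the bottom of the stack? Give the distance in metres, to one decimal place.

17.7 m

Apply Snell's law at each interface; in layer i the horizontal offset is hᵢ·tan θᵢ.
Layer 1: θ = 11.60°; offset = 22.8·tan 11.60° = 4.680 m.
Layer 2: sin θ = 1376·sin 11.6°/721 = 0.3837, θ = 22.57°; offset = 11.0·tan 22.57° = 4.571 m.
Layer 3: sin θ = 1602·sin 11.6°/721 = 0.4468, θ = 26.54°; offset = 16.9·tan 26.54° = 8.440 m.
Total horizontal offset = 17.691 m.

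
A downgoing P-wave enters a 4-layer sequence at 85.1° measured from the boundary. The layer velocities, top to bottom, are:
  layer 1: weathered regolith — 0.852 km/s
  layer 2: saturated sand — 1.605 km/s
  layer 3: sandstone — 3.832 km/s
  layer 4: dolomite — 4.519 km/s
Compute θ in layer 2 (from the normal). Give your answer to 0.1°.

9.3°

From the normal: θ₁ = 90° − 85.1° = 4.9°.
Ray parameter p = sin 4.9° / 0.852 = 1.0025e-01 s/km.
sin θ_2 = p·V_2 = 1.0025e-01 × 1.605 = 0.1609.
θ_2 = 9.26° from the vertical.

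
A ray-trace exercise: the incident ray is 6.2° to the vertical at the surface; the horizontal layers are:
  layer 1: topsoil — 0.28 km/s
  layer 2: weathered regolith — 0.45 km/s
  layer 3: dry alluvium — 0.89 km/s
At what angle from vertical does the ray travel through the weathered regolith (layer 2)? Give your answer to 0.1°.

10.0°

Ray parameter p = sin 6.2° / 0.28 = 3.8571e-01 s/km.
sin θ_2 = p·V_2 = 3.8571e-01 × 0.45 = 0.1736.
θ_2 = arcsin 0.1736 = 10.00°.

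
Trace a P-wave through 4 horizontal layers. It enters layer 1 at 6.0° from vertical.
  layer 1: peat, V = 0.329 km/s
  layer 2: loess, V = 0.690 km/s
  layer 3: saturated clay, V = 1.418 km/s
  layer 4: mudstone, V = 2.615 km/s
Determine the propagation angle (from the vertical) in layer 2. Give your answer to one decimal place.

Snell's law across each interface conserves sin θ / V, so sin θ_2 = V_2·sin θ₁/V₁.
sin θ_2 = 0.690 × sin 6.0° / 0.329 = 0.2192.
θ_2 = 12.66° from the vertical.

12.7°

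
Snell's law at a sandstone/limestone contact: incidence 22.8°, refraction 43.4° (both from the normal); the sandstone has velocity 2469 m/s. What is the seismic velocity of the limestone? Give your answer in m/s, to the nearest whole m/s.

4378 m/s

sin 22.8° = 0.3875; sin 43.4° = 0.6871.
V₂ = V₁·(sin θ₂/sin θ₁) = 2469·(0.6871/0.3875) = 4377.68 m/s.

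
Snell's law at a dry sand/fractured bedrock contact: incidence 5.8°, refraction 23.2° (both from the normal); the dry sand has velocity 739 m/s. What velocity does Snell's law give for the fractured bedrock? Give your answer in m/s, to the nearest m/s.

2881 m/s

sin 5.8° = 0.1011; sin 23.2° = 0.3939.
V₂ = V₁·(sin θ₂/sin θ₁) = 739·(0.3939/0.1011) = 2880.80 m/s.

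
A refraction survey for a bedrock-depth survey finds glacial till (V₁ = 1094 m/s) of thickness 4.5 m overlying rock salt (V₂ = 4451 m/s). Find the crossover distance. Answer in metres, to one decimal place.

11.6 m

θ_c = arcsin(1094/4451) = 14.23°, so cos θ_c = 0.9693 and tᵢ = 2h cos θ_c/V₁ = 0.0080 s.
At crossover x/V₁ = x/V₂ + tᵢ ⇒ x = tᵢ/(1/V₁ − 1/V₂) = 0.00797/(9.1408e-04 − 2.2467e-04) = 11.57 m.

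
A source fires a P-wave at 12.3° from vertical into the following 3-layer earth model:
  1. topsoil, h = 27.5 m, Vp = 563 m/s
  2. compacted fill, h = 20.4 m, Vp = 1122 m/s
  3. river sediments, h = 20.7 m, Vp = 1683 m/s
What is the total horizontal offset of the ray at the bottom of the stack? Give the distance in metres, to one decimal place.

32.7 m

p = sin θ₁/V₁ = sin 12.3°/563 = 3.7838e-04 s/m is conserved through the stack.
Layer 1: θ = 12.30°; offset = 27.5·tan 12.30° = 5.996 m.
Layer 2: sin θ = p·1122 = 0.4245 → θ = 25.12°; offset = 20.4·tan 25.12° = 9.566 m.
Layer 3: sin θ = p·1683 = 0.6368 → θ = 39.56°; offset = 20.7·tan 39.56° = 17.097 m.
Σ offsets = 32.659 m.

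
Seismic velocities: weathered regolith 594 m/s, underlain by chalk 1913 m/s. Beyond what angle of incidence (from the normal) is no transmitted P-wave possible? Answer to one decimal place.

18.1°

At critical incidence the refracted ray runs along the interface (θ₂ = 90°), so sin θ_c = V₁/V₂.
θ_c = arcsin(594/1913) = arcsin 0.3105 = 18.09°.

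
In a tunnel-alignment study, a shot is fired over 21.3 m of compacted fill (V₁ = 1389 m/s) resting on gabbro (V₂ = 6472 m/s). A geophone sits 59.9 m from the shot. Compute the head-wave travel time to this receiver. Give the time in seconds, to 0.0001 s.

0.0392 s

θ_c = arcsin(V₁/V₂) = arcsin(1389/6472) = 12.39°, cos θ_c = 0.9767.
Intercept time tᵢ = 2h cos θ_c / V₁ = 2·21.3·0.9767/1389 = 0.02995 s.
t = x/V₂ + tᵢ = 59.9/6472 + 0.02995 = 0.03921 s.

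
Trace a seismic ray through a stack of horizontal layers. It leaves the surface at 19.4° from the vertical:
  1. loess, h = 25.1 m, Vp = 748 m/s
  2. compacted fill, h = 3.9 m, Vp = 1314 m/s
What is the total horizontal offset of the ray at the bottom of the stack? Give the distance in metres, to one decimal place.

11.6 m

Ray parameter p = sin 19.4° / 748 m/s = 4.4407e-04 s/m.
Layer 1: θ = 19.40°; offset = 25.1·tan 19.40° = 8.839 m.
Layer 2: sin θ = p·1314 = 0.5835 → θ = 35.70°; offset = 3.9·tan 35.70° = 2.802 m.
Summing the layer offsets gives 11.641 m.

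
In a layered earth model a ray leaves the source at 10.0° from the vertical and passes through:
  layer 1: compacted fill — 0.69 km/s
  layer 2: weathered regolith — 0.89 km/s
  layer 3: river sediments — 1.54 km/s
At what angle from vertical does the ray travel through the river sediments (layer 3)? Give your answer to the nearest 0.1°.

22.8°

Snell's law across each interface conserves sin θ / V, so sin θ_3 = V_3·sin θ₁/V₁.
sin θ_3 = 1.54 × sin 10.0° / 0.69 = 0.3876.
θ_3 = arcsin 0.3876 = 22.80°.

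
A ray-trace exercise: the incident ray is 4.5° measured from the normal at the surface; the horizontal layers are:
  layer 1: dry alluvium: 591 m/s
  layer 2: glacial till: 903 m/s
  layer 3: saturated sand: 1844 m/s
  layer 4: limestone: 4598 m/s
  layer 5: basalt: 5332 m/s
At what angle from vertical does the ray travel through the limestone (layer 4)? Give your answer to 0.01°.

37.62°

Ray parameter p = sin 4.5° / 591 = 1.3276e-04 s/m.
sin θ_4 = p·V_4 = 1.3276e-04 × 4598 = 0.6104.
θ_4 = arcsin 0.6104 = 37.62°.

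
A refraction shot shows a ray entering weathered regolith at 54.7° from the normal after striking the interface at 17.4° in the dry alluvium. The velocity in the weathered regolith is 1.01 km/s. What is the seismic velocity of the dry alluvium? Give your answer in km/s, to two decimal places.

Snell's law: sin 17.4°/V₁ = sin 54.7°/V₂.
V₁ = V₂·sin 17.4°/sin 54.7° = 1.01 × 0.3664 = 0.37 km/s.

0.37 km/s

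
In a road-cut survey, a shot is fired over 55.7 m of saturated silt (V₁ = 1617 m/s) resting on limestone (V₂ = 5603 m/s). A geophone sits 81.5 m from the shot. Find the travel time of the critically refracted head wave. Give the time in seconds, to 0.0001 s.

t = x/V₂ + 2h·√(V₂²−V₁²)/(V₁V₂).
√(V₂²−V₁²) = √(5603²−1617²) = 5364.6 m/s; delay term = 2·55.7·5364.6/(1617·5603) = 0.06596 s.
t = 81.5/5603 + 0.06596 = 0.08051 s.

0.0805 s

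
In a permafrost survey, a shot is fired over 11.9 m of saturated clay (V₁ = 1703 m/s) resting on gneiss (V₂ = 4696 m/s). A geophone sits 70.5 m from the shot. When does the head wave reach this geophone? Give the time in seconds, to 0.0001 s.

t = x/V₂ + 2h·√(V₂²−V₁²)/(V₁V₂).
√(V₂²−V₁²) = √(4696²−1703²) = 4376.3 m/s; delay term = 2·11.9·4376.3/(1703·4696) = 0.01302 s.
t = 70.5/4696 + 0.01302 = 0.02804 s.

0.0280 s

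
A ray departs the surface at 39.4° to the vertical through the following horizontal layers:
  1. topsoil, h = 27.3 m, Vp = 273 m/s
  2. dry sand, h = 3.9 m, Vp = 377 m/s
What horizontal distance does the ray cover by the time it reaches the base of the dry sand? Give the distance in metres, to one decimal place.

29.5 m

Apply Snell's law at each interface; in layer i the horizontal offset is hᵢ·tan θᵢ.
Layer 1: θ = 39.40°; offset = 27.3·tan 39.40° = 22.424 m.
Layer 2: sin θ = 377·sin 39.4°/273 = 0.8765, θ = 61.23°; offset = 3.9·tan 61.23° = 7.102 m.
Σ offsets = 29.526 m.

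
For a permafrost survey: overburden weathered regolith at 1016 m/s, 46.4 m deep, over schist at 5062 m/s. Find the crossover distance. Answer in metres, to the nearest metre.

θ_c = arcsin(1016/5062) = 11.58°, so cos θ_c = 0.9797 and tᵢ = 2h cos θ_c/V₁ = 0.0895 s.
At crossover x/V₁ = x/V₂ + tᵢ ⇒ x = tᵢ/(1/V₁ − 1/V₂) = 0.08948/(9.8425e-04 − 1.9755e-04) = 113.74 m.

114 m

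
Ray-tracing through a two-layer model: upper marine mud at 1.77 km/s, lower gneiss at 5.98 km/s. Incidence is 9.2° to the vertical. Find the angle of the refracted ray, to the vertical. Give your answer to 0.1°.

32.7°

sin θ₁/V₁ = sin θ₂/V₂ ⇒ sin θ₂ = 5.98·sin 9.2°/1.77 = 5.98·0.1599/1.77 = 0.5402.
θ₂ = arcsin 0.5402 = 32.69° from the normal.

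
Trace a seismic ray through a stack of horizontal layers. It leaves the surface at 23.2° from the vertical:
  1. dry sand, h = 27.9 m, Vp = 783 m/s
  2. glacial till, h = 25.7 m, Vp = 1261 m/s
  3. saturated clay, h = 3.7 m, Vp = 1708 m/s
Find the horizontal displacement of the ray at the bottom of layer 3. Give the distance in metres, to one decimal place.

Apply Snell's law at each interface; in layer i the horizontal offset is hᵢ·tan θᵢ.
Layer 1: θ = 23.20°; offset = 27.9·tan 23.20° = 11.958 m.
Layer 2: sin θ = 1261·sin 23.2°/783 = 0.6344, θ = 39.38°; offset = 25.7·tan 39.38° = 21.094 m.
Layer 3: sin θ = 1708·sin 23.2°/783 = 0.8593, θ = 59.24°; offset = 3.7·tan 59.24° = 6.217 m.
Summing the layer offsets gives 39.269 m.

39.3 m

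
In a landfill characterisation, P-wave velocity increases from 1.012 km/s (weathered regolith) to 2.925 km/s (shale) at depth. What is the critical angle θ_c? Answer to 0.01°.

20.24°

At critical incidence the refracted ray runs along the interface (θ₂ = 90°), so sin θ_c = V₁/V₂.
θ_c = arcsin(1.012/2.925) = arcsin 0.3460 = 20.24°.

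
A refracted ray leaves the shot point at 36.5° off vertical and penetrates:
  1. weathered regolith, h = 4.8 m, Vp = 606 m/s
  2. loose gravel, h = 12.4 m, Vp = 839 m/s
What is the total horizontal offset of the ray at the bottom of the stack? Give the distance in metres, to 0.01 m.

Ray parameter p = sin 36.5° / 606 m/s = 9.8156e-04 s/m.
Layer 1: θ = 36.50°; offset = 4.8·tan 36.50° = 3.5518 m.
Layer 2: sin θ = p·839 = 0.8235 → θ = 55.44°; offset = 12.4·tan 55.44° = 18.0012 m.
Σ offsets = 21.5530 m.

21.55 m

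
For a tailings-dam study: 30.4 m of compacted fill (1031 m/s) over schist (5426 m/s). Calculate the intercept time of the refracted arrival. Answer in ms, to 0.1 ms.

tᵢ = 2h·√(V₂²−V₁²)/(V₁V₂).
√(V₂²−V₁²) = √(5426²−1031²) = 5327.1 m/s.
tᵢ = 2·30.4·5327.1/(1031·5426) = 0.05790 s.

57.9 ms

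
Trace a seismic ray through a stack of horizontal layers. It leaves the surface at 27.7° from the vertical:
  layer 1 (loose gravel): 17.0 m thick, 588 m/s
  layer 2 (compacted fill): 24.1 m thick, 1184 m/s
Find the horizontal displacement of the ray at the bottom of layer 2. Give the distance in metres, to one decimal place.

73.0 m

p = sin θ₁/V₁ = sin 27.7°/588 = 7.9055e-04 s/m is conserved through the stack.
Layer 1: θ = 27.70°; offset = 17.0·tan 27.70° = 8.925 m.
Layer 2: sin θ = p·1184 = 0.9360 → θ = 69.39°; offset = 24.1·tan 69.39° = 64.089 m.
Summing the layer offsets gives 73.014 m.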